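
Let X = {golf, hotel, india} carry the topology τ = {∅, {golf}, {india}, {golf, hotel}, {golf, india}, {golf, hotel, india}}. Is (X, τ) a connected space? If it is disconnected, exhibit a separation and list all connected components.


(X, τ) is disconnected; components = [{india}, {golf, hotel}].

Find clopen sets (U ∈ τ with X ∖ U ∈ τ):
  U = ∅, X ∖ U = {golf, hotel, india} — both open, so U is clopen.
  U = {india}, X ∖ U = {golf, hotel} — both open, so U is clopen.
  U = {golf, hotel}, X ∖ U = {india} — both open, so U is clopen.
  U = {golf, hotel, india}, X ∖ U = ∅ — both open, so U is clopen.
Nontrivial clopen(s) exist: e.g. {india}. So (X, τ) is disconnected.
Compute connected components by grouping points that agree on all clopens:
  component: {india}
  component: {golf, hotel}


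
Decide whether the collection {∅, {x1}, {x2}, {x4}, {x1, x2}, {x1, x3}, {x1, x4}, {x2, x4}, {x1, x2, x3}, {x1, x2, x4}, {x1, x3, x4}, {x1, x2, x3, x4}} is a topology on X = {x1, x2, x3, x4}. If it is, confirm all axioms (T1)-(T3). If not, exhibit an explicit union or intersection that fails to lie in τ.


τ IS a topology on X.

Axiom (T1): ∅ ∈ τ? Yes; X ∈ τ? Yes.
Axiom (T2/T3): check pairwise unions and intersections of members of τ.
All pairwise intersections and unions checked — each lies in τ. Therefore τ satisfies (T1), (T2), (T3): it IS a topology on X.


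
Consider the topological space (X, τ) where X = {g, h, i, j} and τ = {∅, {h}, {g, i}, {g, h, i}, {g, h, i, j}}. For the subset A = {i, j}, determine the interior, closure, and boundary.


int(A) = ∅, cl(A) = {g, i, j}, ∂A = {g, i, j}.

Closed sets in (X, τ) are complements of opens:
  closed(X, τ) = {∅, {j}, {h, j}, {g, i, j}, {g, h, i, j}}.
int(A) = ⋃ {U ∈ τ : U ⊆ A}. Opens contained in A: ∅.
Taking the union of these: int(A) = ∅.
cl(A) = ⋂ {C closed : A ⊆ C}. Closed sets containing A: {g, i, j}, {g, h, i, j}.
Intersecting these: cl(A) = {g, i, j}.
∂A = cl(A) ∖ int(A) = {g, i, j} ∖ ∅ = {g, i, j}.


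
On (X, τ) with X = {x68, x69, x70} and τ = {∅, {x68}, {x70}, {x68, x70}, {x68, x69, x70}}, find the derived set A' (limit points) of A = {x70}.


A' = {x69}

For each x ∈ X, list the open sets U ∈ τ with x ∈ U, then check whether U ∩ (A ∖ {x}) ≠ ∅ for every such U.
  x = x68: open {x68} ∋ x has {x68} ∩ (A ∖ {x68}) = ∅, so x is NOT a limit point.
  x = x69: opens ∋ x are {x68, x69, x70}; each meets A ∖ {x69}, so x IS a limit point.
  x = x70: open {x70} ∋ x has {x70} ∩ (A ∖ {x70}) = ∅, so x is NOT a limit point.
Collecting: A' = {x69}.


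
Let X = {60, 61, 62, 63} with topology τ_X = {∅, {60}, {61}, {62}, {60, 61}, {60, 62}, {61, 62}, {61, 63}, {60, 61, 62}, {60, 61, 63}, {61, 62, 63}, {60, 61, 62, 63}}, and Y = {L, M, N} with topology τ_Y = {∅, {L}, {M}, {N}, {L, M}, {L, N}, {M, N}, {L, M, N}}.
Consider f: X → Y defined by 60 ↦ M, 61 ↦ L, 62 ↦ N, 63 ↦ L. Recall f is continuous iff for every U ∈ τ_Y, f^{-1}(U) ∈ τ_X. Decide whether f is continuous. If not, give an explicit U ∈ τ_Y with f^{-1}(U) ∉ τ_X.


f IS continuous.

Compute f^{-1}(U) for each U ∈ τ_Y:
  U = ∅: f^{-1}(U) = ∅ ∈ τ_X ✓.
  U = {L}: f^{-1}(U) = {61, 63} ∈ τ_X ✓.
  U = {M}: f^{-1}(U) = {60} ∈ τ_X ✓.
  U = {N}: f^{-1}(U) = {62} ∈ τ_X ✓.
  U = {L, M}: f^{-1}(U) = {60, 61, 63} ∈ τ_X ✓.
  U = {L, N}: f^{-1}(U) = {61, 62, 63} ∈ τ_X ✓.
  U = {M, N}: f^{-1}(U) = {60, 62} ∈ τ_X ✓.
  U = {L, M, N}: f^{-1}(U) = {60, 61, 62, 63} ∈ τ_X ✓.
Every preimage lies in τ_X, so f IS continuous.


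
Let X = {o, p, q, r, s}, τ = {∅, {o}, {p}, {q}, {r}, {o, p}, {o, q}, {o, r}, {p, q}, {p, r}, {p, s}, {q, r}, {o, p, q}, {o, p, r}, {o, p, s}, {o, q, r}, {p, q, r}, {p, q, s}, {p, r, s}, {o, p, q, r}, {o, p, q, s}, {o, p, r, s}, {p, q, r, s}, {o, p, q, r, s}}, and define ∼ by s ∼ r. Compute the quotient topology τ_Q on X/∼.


X/∼ = {[o], [p], [q], [r=s]}; |τ_Q| = 12.

Equivalence classes: [o], [p], [q], [r=s].
Quotient map π: X → X/∼ sends o ↦ [o], p ↦ [p], q ↦ [q], r ↦ [r=s], s ↦ [r=s].
For each subset V ⊆ X/∼, compute π^{-1}(V) ⊆ X and check whether π^{-1}(V) ∈ τ. V is open in τ_Q iff π^{-1}(V) ∈ τ.
  V = {}: π^{-1}(V) = ∅ ∈ τ ✓.
  V = {[o]}: π^{-1}(V) = {o} ∈ τ ✓.
  V = {[p]}: π^{-1}(V) = {p} ∈ τ ✓.
  V = {[o], [p]}: π^{-1}(V) = {o, p} ∈ τ ✓.
  V = {[q]}: π^{-1}(V) = {q} ∈ τ ✓.
  V = {[o], [q]}: π^{-1}(V) = {o, q} ∈ τ ✓.
  V = {[p], [q]}: π^{-1}(V) = {p, q} ∈ τ ✓.
  V = {[o], [p], [q]}: π^{-1}(V) = {o, p, q} ∈ τ ✓.
  V = {[r=s]}: π^{-1}(V) = {r, s} ∉ τ ✗.
  V = {[o], [r=s]}: π^{-1}(V) = {o, r, s} ∉ τ ✗.
  V = {[p], [r=s]}: π^{-1}(V) = {p, r, s} ∈ τ ✓.
  V = {[o], [p], [r=s]}: π^{-1}(V) = {o, p, r, s} ∈ τ ✓.
  V = {[q], [r=s]}: π^{-1}(V) = {q, r, s} ∉ τ ✗.
  V = {[o], [q], [r=s]}: π^{-1}(V) = {o, q, r, s} ∉ τ ✗.
  V = {[p], [q], [r=s]}: π^{-1}(V) = {p, q, r, s} ∈ τ ✓.
  V = {[o], [p], [q], [r=s]}: π^{-1}(V) = {o, p, q, r, s} ∈ τ ✓.
Open sets in the quotient: τ_Q = {{}, {[o]}, {[p]}, {[o], [p]}, {[q]}, {[o], [q]}, {[p], [q]}, {[o], [p], [q]}, {[p], [r=s]}, {[o], [p], [r=s]}, {[p], [q], [r=s]}, {[o], [p], [q], [r=s]}} (12 elements).


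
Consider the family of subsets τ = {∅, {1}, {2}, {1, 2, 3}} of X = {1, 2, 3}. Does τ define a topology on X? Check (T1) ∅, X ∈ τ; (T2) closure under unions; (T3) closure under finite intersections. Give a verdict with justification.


τ is NOT a topology on X.

Axiom (T1): ∅ ∈ τ? Yes; X ∈ τ? Yes.
Axiom (T2/T3): check pairwise unions and intersections of members of τ.
Counterexample for (T2): {1} ∪ {2} = {1, 2} ∉ τ. Therefore τ is NOT a topology.


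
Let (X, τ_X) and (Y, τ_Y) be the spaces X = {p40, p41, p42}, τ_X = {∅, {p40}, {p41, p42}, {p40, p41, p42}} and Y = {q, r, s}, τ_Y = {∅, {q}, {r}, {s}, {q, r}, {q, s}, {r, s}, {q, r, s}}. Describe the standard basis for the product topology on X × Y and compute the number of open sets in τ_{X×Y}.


Basis B = {∅ × ∅, {p40} × {q}, {p40} × {r}, {p40} × {s}, {p40} × {q, r}, {p40} × {q, s}, {p40} × {r, s}, {p41, p42} × {q}, {p41, p42} × {r}, {p41, p42} × {s}, {p40} × {q, r, s}, {p40, p41, p42} × {q}, {p40, p41, p42} × {r}, {p40, p41, p42} × {s}, {p41, p42} × {q, r}, {p41, p42} × {q, s}, {p41, p42} × {r, s}, {p40, p41, p42} × {q, r}, {p40, p41, p42} × {q, s}, {p40, p41, p42} × {r, s}, {p41, p42} × {q, r, s}, {p40, p41, p42} × {q, r, s}}; |τ_{X×Y}| = 64.

Enumerate products U × V with U ∈ τ_X, V ∈ τ_Y (deduplicated):
  ∅ × ∅ = {} (∅)
  {p40} × {q} = {(p40,q)}
  {p40} × {r} = {(p40,r)}
  {p40} × {s} = {(p40,s)}
  {p40} × {q, r} = {(p40,q), (p40,r)}
  {p40} × {q, s} = {(p40,q), (p40,s)}
  {p40} × {r, s} = {(p40,r), (p40,s)}
  {p41, p42} × {q} = {(p41,q), (p42,q)}
  {p41, p42} × {r} = {(p41,r), (p42,r)}
  {p41, p42} × {s} = {(p41,s), (p42,s)}
  {p40} × {q, r, s} = {(p40,q), (p40,r), (p40,s)}
  {p40, p41, p42} × {q} = {(p40,q), (p41,q), (p42,q)}
  {p40, p41, p42} × {r} = {(p40,r), (p41,r), (p42,r)}
  {p40, p41, p42} × {s} = {(p40,s), (p41,s), (p42,s)}
  {p41, p42} × {q, r} = {(p41,q), (p41,r), (p42,q), (p42,r)}
  {p41, p42} × {q, s} = {(p41,q), (p41,s), (p42,q), (p42,s)}
  {p41, p42} × {r, s} = {(p41,r), (p41,s), (p42,r), (p42,s)}
  {p40, p41, p42} × {q, r} = {(p40,q), (p40,r), (p41,q), (p41,r), (p42,q), (p42,r)}
  {p40, p41, p42} × {q, s} = {(p40,q), (p40,s), (p41,q), (p41,s), (p42,q), (p42,s)}
  {p40, p41, p42} × {r, s} = {(p40,r), (p40,s), (p41,r), (p41,s), (p42,r), (p42,s)}
  {p41, p42} × {q, r, s} = {(p41,q), (p41,r), (p41,s), (p42,q), (p42,r), (p42,s)}
  {p40, p41, p42} × {q, r, s} = {(p40,q), (p40,r), (p40,s), (p41,q), (p41,r), (p41,s), (p42,q), (p42,r), (p42,s)}
These 22 distinct sets form the basis B.
Close under arbitrary unions to get τ_{X×Y}; counting gives |τ_{X×Y}| = 64.


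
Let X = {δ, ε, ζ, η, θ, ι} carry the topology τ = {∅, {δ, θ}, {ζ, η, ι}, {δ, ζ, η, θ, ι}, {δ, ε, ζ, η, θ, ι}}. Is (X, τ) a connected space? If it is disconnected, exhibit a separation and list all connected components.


(X, τ) is connected.

Find clopen sets (U ∈ τ with X ∖ U ∈ τ):
  U = ∅, X ∖ U = {δ, ε, ζ, η, θ, ι} — both open, so U is clopen.
  U = {δ, ε, ζ, η, θ, ι}, X ∖ U = ∅ — both open, so U is clopen.
Only trivial clopens (∅ and X) exist, so (X, τ) is connected.
Compute connected components by grouping points that agree on all clopens:
  component: {δ, ε, ζ, η, θ, ι}


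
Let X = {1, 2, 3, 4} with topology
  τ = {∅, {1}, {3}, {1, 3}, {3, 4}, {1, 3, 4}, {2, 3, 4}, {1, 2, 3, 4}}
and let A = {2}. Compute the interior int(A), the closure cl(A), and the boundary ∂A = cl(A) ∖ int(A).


int(A) = ∅, cl(A) = {2}, ∂A = {2}.

Closed sets in (X, τ) are complements of opens:
  closed(X, τ) = {∅, {1}, {2}, {1, 2}, {2, 4}, {1, 2, 4}, {2, 3, 4}, {1, 2, 3, 4}}.
int(A) = ⋃ {U ∈ τ : U ⊆ A}. Opens contained in A: ∅.
Taking the union of these: int(A) = ∅.
cl(A) = ⋂ {C closed : A ⊆ C}. Closed sets containing A: {2}, {1, 2}, {2, 4}, {1, 2, 4}, {2, 3, 4}, {1, 2, 3, 4}.
Intersecting these: cl(A) = {2}.
∂A = cl(A) ∖ int(A) = {2} ∖ ∅ = {2}.


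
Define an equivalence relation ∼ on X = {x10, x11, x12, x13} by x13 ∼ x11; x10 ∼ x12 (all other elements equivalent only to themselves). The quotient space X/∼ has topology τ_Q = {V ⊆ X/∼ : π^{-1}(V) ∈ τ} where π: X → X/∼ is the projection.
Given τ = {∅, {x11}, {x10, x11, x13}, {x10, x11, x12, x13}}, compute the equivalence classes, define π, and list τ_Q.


X/∼ = {[x10=x12], [x11=x13]}; |τ_Q| = 2.

Equivalence classes: [x10=x12], [x11=x13].
Quotient map π: X → X/∼ sends x10 ↦ [x10=x12], x11 ↦ [x11=x13], x12 ↦ [x10=x12], x13 ↦ [x11=x13].
For each subset V ⊆ X/∼, compute π^{-1}(V) ⊆ X and check whether π^{-1}(V) ∈ τ. V is open in τ_Q iff π^{-1}(V) ∈ τ.
  V = {}: π^{-1}(V) = ∅ ∈ τ ✓.
  V = {[x10=x12]}: π^{-1}(V) = {x10, x12} ∉ τ ✗.
  V = {[x11=x13]}: π^{-1}(V) = {x11, x13} ∉ τ ✗.
  V = {[x10=x12], [x11=x13]}: π^{-1}(V) = {x10, x11, x12, x13} ∈ τ ✓.
Open sets in the quotient: τ_Q = {{}, {[x10=x12], [x11=x13]}} (2 elements).


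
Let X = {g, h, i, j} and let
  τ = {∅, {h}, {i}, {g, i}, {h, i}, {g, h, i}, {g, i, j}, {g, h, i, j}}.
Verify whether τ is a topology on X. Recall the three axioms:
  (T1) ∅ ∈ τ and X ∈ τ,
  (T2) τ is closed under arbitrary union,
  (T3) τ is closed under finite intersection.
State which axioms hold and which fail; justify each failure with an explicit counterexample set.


τ IS a topology on X.

Axiom (T1): ∅ ∈ τ? Yes; X ∈ τ? Yes.
Axiom (T2/T3): check pairwise unions and intersections of members of τ.
All pairwise intersections and unions checked — each lies in τ. Therefore τ satisfies (T1), (T2), (T3): it IS a topology on X.


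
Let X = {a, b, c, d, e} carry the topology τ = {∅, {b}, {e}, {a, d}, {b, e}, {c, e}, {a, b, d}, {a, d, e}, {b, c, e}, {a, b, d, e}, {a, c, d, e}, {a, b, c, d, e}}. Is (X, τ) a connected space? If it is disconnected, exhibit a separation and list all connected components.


(X, τ) is disconnected; components = [{b}, {a, d}, {c, e}].

Find clopen sets (U ∈ τ with X ∖ U ∈ τ):
  U = ∅, X ∖ U = {a, b, c, d, e} — both open, so U is clopen.
  U = {b}, X ∖ U = {a, c, d, e} — both open, so U is clopen.
  U = {a, d}, X ∖ U = {b, c, e} — both open, so U is clopen.
  U = {c, e}, X ∖ U = {a, b, d} — both open, so U is clopen.
  U = {a, b, d}, X ∖ U = {c, e} — both open, so U is clopen.
  U = {b, c, e}, X ∖ U = {a, d} — both open, so U is clopen.
  U = {a, c, d, e}, X ∖ U = {b} — both open, so U is clopen.
  U = {a, b, c, d, e}, X ∖ U = ∅ — both open, so U is clopen.
Nontrivial clopen(s) exist: e.g. {a, b, d}. So (X, τ) is disconnected.
Compute connected components by grouping points that agree on all clopens:
  component: {b}
  component: {a, d}
  component: {c, e}


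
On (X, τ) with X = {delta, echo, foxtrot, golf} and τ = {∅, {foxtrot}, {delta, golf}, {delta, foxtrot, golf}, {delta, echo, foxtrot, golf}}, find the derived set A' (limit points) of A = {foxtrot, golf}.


A' = {delta, echo}

For each x ∈ X, list the open sets U ∈ τ with x ∈ U, then check whether U ∩ (A ∖ {x}) ≠ ∅ for every such U.
  x = delta: opens ∋ x are {delta, golf}, {delta, foxtrot, golf}, {delta, echo, foxtrot, golf}; each meets A ∖ {delta}, so x IS a limit point.
  x = echo: opens ∋ x are {delta, echo, foxtrot, golf}; each meets A ∖ {echo}, so x IS a limit point.
  x = foxtrot: open {foxtrot} ∋ x has {foxtrot} ∩ (A ∖ {foxtrot}) = ∅, so x is NOT a limit point.
  x = golf: open {delta, golf} ∋ x has {delta, golf} ∩ (A ∖ {golf}) = ∅, so x is NOT a limit point.
Collecting: A' = {delta, echo}.


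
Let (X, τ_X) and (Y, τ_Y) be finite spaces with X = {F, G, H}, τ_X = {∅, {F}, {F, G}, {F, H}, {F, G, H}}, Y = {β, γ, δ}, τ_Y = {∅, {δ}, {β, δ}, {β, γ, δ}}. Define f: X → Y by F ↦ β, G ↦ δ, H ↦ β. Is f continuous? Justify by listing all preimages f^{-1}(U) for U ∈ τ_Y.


f is NOT continuous.

Compute f^{-1}(U) for each U ∈ τ_Y:
  U = ∅: f^{-1}(U) = ∅ ∈ τ_X ✓.
  U = {δ}: f^{-1}(U) = {G} ∉ τ_X ✗.
  U = {β, δ}: f^{-1}(U) = {F, G, H} ∈ τ_X ✓.
  U = {β, γ, δ}: f^{-1}(U) = {F, G, H} ∈ τ_X ✓.
Found U = {δ} with f^{-1}(U) = {G} not in τ_X. Therefore f is NOT continuous.


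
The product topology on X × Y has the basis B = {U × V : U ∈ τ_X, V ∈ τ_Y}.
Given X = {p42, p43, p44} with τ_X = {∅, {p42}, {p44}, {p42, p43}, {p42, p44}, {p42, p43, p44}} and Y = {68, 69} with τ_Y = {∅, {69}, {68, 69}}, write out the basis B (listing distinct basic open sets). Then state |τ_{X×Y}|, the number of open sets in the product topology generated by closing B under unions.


Basis B = {∅ × ∅, {p42} × {69}, {p44} × {69}, {p42} × {68, 69}, {p42, p43} × {69}, {p42, p44} × {69}, {p44} × {68, 69}, {p42, p43, p44} × {69}, {p42, p43} × {68, 69}, {p42, p44} × {68, 69}, {p42, p43, p44} × {68, 69}}; |τ_{X×Y}| = 18.

Enumerate products U × V with U ∈ τ_X, V ∈ τ_Y (deduplicated):
  ∅ × ∅ = {} (∅)
  {p42} × {69} = {(p42,69)}
  {p44} × {69} = {(p44,69)}
  {p42} × {68, 69} = {(p42,68), (p42,69)}
  {p42, p43} × {69} = {(p42,69), (p43,69)}
  {p42, p44} × {69} = {(p42,69), (p44,69)}
  {p44} × {68, 69} = {(p44,68), (p44,69)}
  {p42, p43, p44} × {69} = {(p42,69), (p43,69), (p44,69)}
  {p42, p43} × {68, 69} = {(p42,68), (p42,69), (p43,68), (p43,69)}
  {p42, p44} × {68, 69} = {(p42,68), (p42,69), (p44,68), (p44,69)}
  {p42, p43, p44} × {68, 69} = {(p42,68), (p42,69), (p43,68), (p43,69), (p44,68), (p44,69)}
These 11 distinct sets form the basis B.
Close under arbitrary unions to get τ_{X×Y}; counting gives |τ_{X×Y}| = 18.


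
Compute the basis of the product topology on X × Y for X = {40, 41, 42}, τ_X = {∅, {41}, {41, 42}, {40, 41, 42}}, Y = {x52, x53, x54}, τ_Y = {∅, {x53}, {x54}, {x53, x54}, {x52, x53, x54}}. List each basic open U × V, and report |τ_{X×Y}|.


Basis B = {∅ × ∅, {41} × {x53}, {41} × {x54}, {41} × {x53, x54}, {41, 42} × {x53}, {41, 42} × {x54}, {40, 41, 42} × {x53}, {40, 41, 42} × {x54}, {41} × {x52, x53, x54}, {41, 42} × {x53, x54}, {40, 41, 42} × {x53, x54}, {41, 42} × {x52, x53, x54}, {40, 41, 42} × {x52, x53, x54}}; |τ_{X×Y}| = 30.

Enumerate products U × V with U ∈ τ_X, V ∈ τ_Y (deduplicated):
  ∅ × ∅ = {} (∅)
  {41} × {x53} = {(41,x53)}
  {41} × {x54} = {(41,x54)}
  {41} × {x53, x54} = {(41,x53), (41,x54)}
  {41, 42} × {x53} = {(41,x53), (42,x53)}
  {41, 42} × {x54} = {(41,x54), (42,x54)}
  {40, 41, 42} × {x53} = {(40,x53), (41,x53), (42,x53)}
  {40, 41, 42} × {x54} = {(40,x54), (41,x54), (42,x54)}
  {41} × {x52, x53, x54} = {(41,x52), (41,x53), (41,x54)}
  {41, 42} × {x53, x54} = {(41,x53), (41,x54), (42,x53), (42,x54)}
  {40, 41, 42} × {x53, x54} = {(40,x53), (40,x54), (41,x53), (41,x54), (42,x53), (42,x54)}
  {41, 42} × {x52, x53, x54} = {(41,x52), (41,x53), (41,x54), (42,x52), (42,x53), (42,x54)}
  {40, 41, 42} × {x52, x53, x54} = {(40,x52), (40,x53), (40,x54), (41,x52), (41,x53), (41,x54), (42,x52), (42,x53), (42,x54)}
These 13 distinct sets form the basis B.
Close under arbitrary unions to get τ_{X×Y}; counting gives |τ_{X×Y}| = 30.


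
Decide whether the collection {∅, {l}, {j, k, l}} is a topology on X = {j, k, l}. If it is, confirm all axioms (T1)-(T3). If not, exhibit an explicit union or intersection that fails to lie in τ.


τ IS a topology on X.

Axiom (T1): ∅ ∈ τ? Yes; X ∈ τ? Yes.
Axiom (T2/T3): check pairwise unions and intersections of members of τ.
All pairwise intersections and unions checked — each lies in τ. Therefore τ satisfies (T1), (T2), (T3): it IS a topology on X.


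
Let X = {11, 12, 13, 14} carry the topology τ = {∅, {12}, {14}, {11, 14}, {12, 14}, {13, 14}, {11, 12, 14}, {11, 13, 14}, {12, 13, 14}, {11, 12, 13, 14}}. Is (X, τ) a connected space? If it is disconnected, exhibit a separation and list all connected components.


(X, τ) is disconnected; components = [{12}, {11, 13, 14}].

Find clopen sets (U ∈ τ with X ∖ U ∈ τ):
  U = ∅, X ∖ U = {11, 12, 13, 14} — both open, so U is clopen.
  U = {12}, X ∖ U = {11, 13, 14} — both open, so U is clopen.
  U = {11, 13, 14}, X ∖ U = {12} — both open, so U is clopen.
  U = {11, 12, 13, 14}, X ∖ U = ∅ — both open, so U is clopen.
Nontrivial clopen(s) exist: e.g. {11, 13, 14}. So (X, τ) is disconnected.
Compute connected components by grouping points that agree on all clopens:
  component: {12}
  component: {11, 13, 14}


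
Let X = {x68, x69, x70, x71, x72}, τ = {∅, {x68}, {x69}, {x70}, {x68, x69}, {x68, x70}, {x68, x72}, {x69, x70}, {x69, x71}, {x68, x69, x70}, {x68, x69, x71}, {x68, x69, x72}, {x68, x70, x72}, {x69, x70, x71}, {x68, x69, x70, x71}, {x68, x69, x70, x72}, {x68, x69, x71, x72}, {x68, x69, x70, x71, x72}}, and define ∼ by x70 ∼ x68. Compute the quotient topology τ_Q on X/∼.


X/∼ = {[x68=x70], [x69], [x71], [x72]}; |τ_Q| = 9.

Equivalence classes: [x68=x70], [x69], [x71], [x72].
Quotient map π: X → X/∼ sends x68 ↦ [x68=x70], x69 ↦ [x69], x70 ↦ [x68=x70], x71 ↦ [x71], x72 ↦ [x72].
For each subset V ⊆ X/∼, compute π^{-1}(V) ⊆ X and check whether π^{-1}(V) ∈ τ. V is open in τ_Q iff π^{-1}(V) ∈ τ.
  V = {}: π^{-1}(V) = ∅ ∈ τ ✓.
  V = {[x68=x70]}: π^{-1}(V) = {x68, x70} ∈ τ ✓.
  V = {[x69]}: π^{-1}(V) = {x69} ∈ τ ✓.
  V = {[x68=x70], [x69]}: π^{-1}(V) = {x68, x69, x70} ∈ τ ✓.
  V = {[x71]}: π^{-1}(V) = {x71} ∉ τ ✗.
  V = {[x68=x70], [x71]}: π^{-1}(V) = {x68, x70, x71} ∉ τ ✗.
  V = {[x69], [x71]}: π^{-1}(V) = {x69, x71} ∈ τ ✓.
  V = {[x68=x70], [x69], [x71]}: π^{-1}(V) = {x68, x69, x70, x71} ∈ τ ✓.
  V = {[x72]}: π^{-1}(V) = {x72} ∉ τ ✗.
  V = {[x68=x70], [x72]}: π^{-1}(V) = {x68, x70, x72} ∈ τ ✓.
  V = {[x69], [x72]}: π^{-1}(V) = {x69, x72} ∉ τ ✗.
  V = {[x68=x70], [x69], [x72]}: π^{-1}(V) = {x68, x69, x70, x72} ∈ τ ✓.
  V = {[x71], [x72]}: π^{-1}(V) = {x71, x72} ∉ τ ✗.
  V = {[x68=x70], [x71], [x72]}: π^{-1}(V) = {x68, x70, x71, x72} ∉ τ ✗.
  V = {[x69], [x71], [x72]}: π^{-1}(V) = {x69, x71, x72} ∉ τ ✗.
  V = {[x68=x70], [x69], [x71], [x72]}: π^{-1}(V) = {x68, x69, x70, x71, x72} ∈ τ ✓.
Open sets in the quotient: τ_Q = {{}, {[x68=x70]}, {[x69]}, {[x68=x70], [x69]}, {[x69], [x71]}, {[x68=x70], [x69], [x71]}, {[x68=x70], [x72]}, {[x68=x70], [x69], [x72]}, {[x68=x70], [x69], [x71], [x72]}} (9 elements).


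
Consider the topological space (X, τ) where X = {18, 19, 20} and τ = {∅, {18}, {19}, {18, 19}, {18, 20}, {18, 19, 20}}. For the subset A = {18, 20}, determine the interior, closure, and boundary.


int(A) = {18, 20}, cl(A) = {18, 20}, ∂A = ∅.

Closed sets in (X, τ) are complements of opens:
  closed(X, τ) = {∅, {19}, {20}, {18, 20}, {19, 20}, {18, 19, 20}}.
int(A) = ⋃ {U ∈ τ : U ⊆ A}. Opens contained in A: ∅, {18}, {18, 20}.
Taking the union of these: int(A) = {18, 20}.
cl(A) = ⋂ {C closed : A ⊆ C}. Closed sets containing A: {18, 20}, {18, 19, 20}.
Intersecting these: cl(A) = {18, 20}.
∂A = cl(A) ∖ int(A) = {18, 20} ∖ {18, 20} = ∅.


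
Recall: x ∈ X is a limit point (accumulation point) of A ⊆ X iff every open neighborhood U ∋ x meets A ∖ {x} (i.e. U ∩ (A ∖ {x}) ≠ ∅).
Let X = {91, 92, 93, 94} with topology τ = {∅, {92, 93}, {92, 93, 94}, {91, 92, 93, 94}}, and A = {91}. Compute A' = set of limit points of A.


A' = ∅

For each x ∈ X, list the open sets U ∈ τ with x ∈ U, then check whether U ∩ (A ∖ {x}) ≠ ∅ for every such U.
  x = 91: open {91, 92, 93, 94} ∋ x has {91, 92, 93, 94} ∩ (A ∖ {91}) = ∅, so x is NOT a limit point.
  x = 92: open {92, 93} ∋ x has {92, 93} ∩ (A ∖ {92}) = ∅, so x is NOT a limit point.
  x = 93: open {92, 93} ∋ x has {92, 93} ∩ (A ∖ {93}) = ∅, so x is NOT a limit point.
  x = 94: open {92, 93, 94} ∋ x has {92, 93, 94} ∩ (A ∖ {94}) = ∅, so x is NOT a limit point.
Collecting: A' = ∅.


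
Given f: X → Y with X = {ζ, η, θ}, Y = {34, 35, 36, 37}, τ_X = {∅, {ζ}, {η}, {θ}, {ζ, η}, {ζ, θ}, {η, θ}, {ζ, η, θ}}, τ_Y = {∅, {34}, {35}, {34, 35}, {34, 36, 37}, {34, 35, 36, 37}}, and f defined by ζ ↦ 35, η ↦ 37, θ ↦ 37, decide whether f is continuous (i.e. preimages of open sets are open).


f IS continuous.

Compute f^{-1}(U) for each U ∈ τ_Y:
  U = ∅: f^{-1}(U) = ∅ ∈ τ_X ✓.
  U = {34}: f^{-1}(U) = ∅ ∈ τ_X ✓.
  U = {35}: f^{-1}(U) = {ζ} ∈ τ_X ✓.
  U = {34, 35}: f^{-1}(U) = {ζ} ∈ τ_X ✓.
  U = {34, 36, 37}: f^{-1}(U) = {η, θ} ∈ τ_X ✓.
  U = {34, 35, 36, 37}: f^{-1}(U) = {ζ, η, θ} ∈ τ_X ✓.
Every preimage lies in τ_X, so f IS continuous.


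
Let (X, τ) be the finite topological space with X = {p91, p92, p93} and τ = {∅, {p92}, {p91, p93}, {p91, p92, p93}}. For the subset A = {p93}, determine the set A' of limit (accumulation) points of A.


A' = {p91}

For each x ∈ X, list the open sets U ∈ τ with x ∈ U, then check whether U ∩ (A ∖ {x}) ≠ ∅ for every such U.
  x = p91: opens ∋ x are {p91, p93}, {p91, p92, p93}; each meets A ∖ {p91}, so x IS a limit point.
  x = p92: open {p92} ∋ x has {p92} ∩ (A ∖ {p92}) = ∅, so x is NOT a limit point.
  x = p93: open {p91, p93} ∋ x has {p91, p93} ∩ (A ∖ {p93}) = ∅, so x is NOT a limit point.
Collecting: A' = {p91}.


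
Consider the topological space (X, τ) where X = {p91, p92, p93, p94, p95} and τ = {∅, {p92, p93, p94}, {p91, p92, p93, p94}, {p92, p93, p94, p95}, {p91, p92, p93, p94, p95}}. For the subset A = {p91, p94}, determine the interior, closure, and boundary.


int(A) = ∅, cl(A) = {p91, p92, p93, p94, p95}, ∂A = {p91, p92, p93, p94, p95}.

Closed sets in (X, τ) are complements of opens:
  closed(X, τ) = {∅, {p91}, {p95}, {p91, p95}, {p91, p92, p93, p94, p95}}.
int(A) = ⋃ {U ∈ τ : U ⊆ A}. Opens contained in A: ∅.
Taking the union of these: int(A) = ∅.
cl(A) = ⋂ {C closed : A ⊆ C}. Closed sets containing A: {p91, p92, p93, p94, p95}.
Intersecting these: cl(A) = {p91, p92, p93, p94, p95}.
∂A = cl(A) ∖ int(A) = {p91, p92, p93, p94, p95} ∖ ∅ = {p91, p92, p93, p94, p95}.


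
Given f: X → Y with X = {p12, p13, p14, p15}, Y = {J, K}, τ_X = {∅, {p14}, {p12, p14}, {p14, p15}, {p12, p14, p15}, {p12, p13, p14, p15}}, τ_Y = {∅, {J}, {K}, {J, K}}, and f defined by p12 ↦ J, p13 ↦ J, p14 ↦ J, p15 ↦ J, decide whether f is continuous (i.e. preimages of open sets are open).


f IS continuous.

Compute f^{-1}(U) for each U ∈ τ_Y:
  U = ∅: f^{-1}(U) = ∅ ∈ τ_X ✓.
  U = {J}: f^{-1}(U) = {p12, p13, p14, p15} ∈ τ_X ✓.
  U = {K}: f^{-1}(U) = ∅ ∈ τ_X ✓.
  U = {J, K}: f^{-1}(U) = {p12, p13, p14, p15} ∈ τ_X ✓.
Every preimage lies in τ_X, so f IS continuous.


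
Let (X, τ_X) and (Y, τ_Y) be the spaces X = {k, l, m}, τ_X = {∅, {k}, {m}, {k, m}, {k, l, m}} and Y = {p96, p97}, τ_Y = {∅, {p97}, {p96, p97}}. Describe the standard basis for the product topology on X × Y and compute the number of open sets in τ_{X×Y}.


Basis B = {∅ × ∅, {k} × {p97}, {m} × {p97}, {k} × {p96, p97}, {k, m} × {p97}, {m} × {p96, p97}, {k, l, m} × {p97}, {k, m} × {p96, p97}, {k, l, m} × {p96, p97}}; |τ_{X×Y}| = 14.

Enumerate products U × V with U ∈ τ_X, V ∈ τ_Y (deduplicated):
  ∅ × ∅ = {} (∅)
  {k} × {p97} = {(k,p97)}
  {m} × {p97} = {(m,p97)}
  {k} × {p96, p97} = {(k,p96), (k,p97)}
  {k, m} × {p97} = {(k,p97), (m,p97)}
  {m} × {p96, p97} = {(m,p96), (m,p97)}
  {k, l, m} × {p97} = {(k,p97), (l,p97), (m,p97)}
  {k, m} × {p96, p97} = {(k,p96), (k,p97), (m,p96), (m,p97)}
  {k, l, m} × {p96, p97} = {(k,p96), (k,p97), (l,p96), (l,p97), (m,p96), (m,p97)}
These 9 distinct sets form the basis B.
Close under arbitrary unions to get τ_{X×Y}; counting gives |τ_{X×Y}| = 14.


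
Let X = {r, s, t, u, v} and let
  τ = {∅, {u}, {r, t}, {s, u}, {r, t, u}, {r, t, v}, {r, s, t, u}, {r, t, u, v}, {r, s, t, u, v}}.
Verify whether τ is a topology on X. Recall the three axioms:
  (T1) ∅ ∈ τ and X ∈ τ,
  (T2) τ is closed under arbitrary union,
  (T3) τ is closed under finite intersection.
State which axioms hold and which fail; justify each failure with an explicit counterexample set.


τ IS a topology on X.

Axiom (T1): ∅ ∈ τ? Yes; X ∈ τ? Yes.
Axiom (T2/T3): check pairwise unions and intersections of members of τ.
All pairwise intersections and unions checked — each lies in τ. Therefore τ satisfies (T1), (T2), (T3): it IS a topology on X.


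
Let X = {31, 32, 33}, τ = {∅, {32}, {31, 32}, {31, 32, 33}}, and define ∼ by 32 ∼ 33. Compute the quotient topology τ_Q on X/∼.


X/∼ = {[31], [32=33]}; |τ_Q| = 2.

Equivalence classes: [31], [32=33].
Quotient map π: X → X/∼ sends 31 ↦ [31], 32 ↦ [32=33], 33 ↦ [32=33].
For each subset V ⊆ X/∼, compute π^{-1}(V) ⊆ X and check whether π^{-1}(V) ∈ τ. V is open in τ_Q iff π^{-1}(V) ∈ τ.
  V = {}: π^{-1}(V) = ∅ ∈ τ ✓.
  V = {[31]}: π^{-1}(V) = {31} ∉ τ ✗.
  V = {[32=33]}: π^{-1}(V) = {32, 33} ∉ τ ✗.
  V = {[31], [32=33]}: π^{-1}(V) = {31, 32, 33} ∈ τ ✓.
Open sets in the quotient: τ_Q = {{}, {[31], [32=33]}} (2 elements).


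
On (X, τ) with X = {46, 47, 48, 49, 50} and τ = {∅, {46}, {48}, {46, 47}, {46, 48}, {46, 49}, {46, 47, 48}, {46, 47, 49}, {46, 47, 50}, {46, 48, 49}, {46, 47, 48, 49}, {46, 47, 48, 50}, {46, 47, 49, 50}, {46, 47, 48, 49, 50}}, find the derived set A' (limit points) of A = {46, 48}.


A' = {47, 49, 50}

For each x ∈ X, list the open sets U ∈ τ with x ∈ U, then check whether U ∩ (A ∖ {x}) ≠ ∅ for every such U.
  x = 46: open {46} ∋ x has {46} ∩ (A ∖ {46}) = ∅, so x is NOT a limit point.
  x = 47: opens ∋ x are {46, 47}, {46, 47, 48}, {46, 47, 49}, {46, 47, 50}, {46, 47, 48, 49}, {46, 47, 48, 50}, {46, 47, 49, 50}, {46, 47, 48, 49, 50}; each meets A ∖ {47}, so x IS a limit point.
  x = 48: open {48} ∋ x has {48} ∩ (A ∖ {48}) = ∅, so x is NOT a limit point.
  x = 49: opens ∋ x are {46, 49}, {46, 47, 49}, {46, 48, 49}, {46, 47, 48, 49}, {46, 47, 49, 50}, {46, 47, 48, 49, 50}; each meets A ∖ {49}, so x IS a limit point.
  x = 50: opens ∋ x are {46, 47, 50}, {46, 47, 48, 50}, {46, 47, 49, 50}, {46, 47, 48, 49, 50}; each meets A ∖ {50}, so x IS a limit point.
Collecting: A' = {47, 49, 50}.


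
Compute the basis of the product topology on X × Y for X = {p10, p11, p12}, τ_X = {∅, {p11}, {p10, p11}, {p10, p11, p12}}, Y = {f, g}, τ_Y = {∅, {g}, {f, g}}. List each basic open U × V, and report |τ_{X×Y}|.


Basis B = {∅ × ∅, {p11} × {g}, {p10, p11} × {g}, {p11} × {f, g}, {p10, p11, p12} × {g}, {p10, p11} × {f, g}, {p10, p11, p12} × {f, g}}; |τ_{X×Y}| = 10.

Enumerate products U × V with U ∈ τ_X, V ∈ τ_Y (deduplicated):
  ∅ × ∅ = {} (∅)
  {p11} × {g} = {(p11,g)}
  {p10, p11} × {g} = {(p10,g), (p11,g)}
  {p11} × {f, g} = {(p11,f), (p11,g)}
  {p10, p11, p12} × {g} = {(p10,g), (p11,g), (p12,g)}
  {p10, p11} × {f, g} = {(p10,f), (p10,g), (p11,f), (p11,g)}
  {p10, p11, p12} × {f, g} = {(p10,f), (p10,g), (p11,f), (p11,g), (p12,f), (p12,g)}
These 7 distinct sets form the basis B.
Close under arbitrary unions to get τ_{X×Y}; counting gives |τ_{X×Y}| = 10.


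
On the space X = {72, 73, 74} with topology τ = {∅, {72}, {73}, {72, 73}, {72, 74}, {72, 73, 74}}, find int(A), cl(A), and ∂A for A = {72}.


int(A) = {72}, cl(A) = {72, 74}, ∂A = {74}.

Closed sets in (X, τ) are complements of opens:
  closed(X, τ) = {∅, {73}, {74}, {72, 74}, {73, 74}, {72, 73, 74}}.
int(A) = ⋃ {U ∈ τ : U ⊆ A}. Opens contained in A: ∅, {72}.
Taking the union of these: int(A) = {72}.
cl(A) = ⋂ {C closed : A ⊆ C}. Closed sets containing A: {72, 74}, {72, 73, 74}.
Intersecting these: cl(A) = {72, 74}.
∂A = cl(A) ∖ int(A) = {72, 74} ∖ {72} = {74}.


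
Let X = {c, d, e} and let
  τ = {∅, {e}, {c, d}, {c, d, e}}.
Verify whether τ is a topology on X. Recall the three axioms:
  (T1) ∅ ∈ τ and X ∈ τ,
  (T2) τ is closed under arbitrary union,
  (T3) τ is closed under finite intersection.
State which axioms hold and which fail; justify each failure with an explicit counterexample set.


τ IS a topology on X.

Axiom (T1): ∅ ∈ τ? Yes; X ∈ τ? Yes.
Axiom (T2/T3): check pairwise unions and intersections of members of τ.
All pairwise intersections and unions checked — each lies in τ. Therefore τ satisfies (T1), (T2), (T3): it IS a topology on X.


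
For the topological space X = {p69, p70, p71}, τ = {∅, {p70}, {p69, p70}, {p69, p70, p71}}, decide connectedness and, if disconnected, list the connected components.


(X, τ) is connected.

Find clopen sets (U ∈ τ with X ∖ U ∈ τ):
  U = ∅, X ∖ U = {p69, p70, p71} — both open, so U is clopen.
  U = {p69, p70, p71}, X ∖ U = ∅ — both open, so U is clopen.
Only trivial clopens (∅ and X) exist, so (X, τ) is connected.
Compute connected components by grouping points that agree on all clopens:
  component: {p69, p70, p71}


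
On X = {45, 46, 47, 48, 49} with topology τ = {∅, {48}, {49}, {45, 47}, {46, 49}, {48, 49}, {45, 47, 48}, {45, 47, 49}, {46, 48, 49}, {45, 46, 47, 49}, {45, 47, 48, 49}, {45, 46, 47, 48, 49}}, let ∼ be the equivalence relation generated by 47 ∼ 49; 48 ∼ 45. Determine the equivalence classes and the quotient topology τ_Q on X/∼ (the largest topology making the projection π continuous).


X/∼ = {[45=48], [46], [47=49]}; |τ_Q| = 3.

Equivalence classes: [45=48], [46], [47=49].
Quotient map π: X → X/∼ sends 45 ↦ [45=48], 46 ↦ [46], 47 ↦ [47=49], 48 ↦ [45=48], 49 ↦ [47=49].
For each subset V ⊆ X/∼, compute π^{-1}(V) ⊆ X and check whether π^{-1}(V) ∈ τ. V is open in τ_Q iff π^{-1}(V) ∈ τ.
  V = {}: π^{-1}(V) = ∅ ∈ τ ✓.
  V = {[45=48]}: π^{-1}(V) = {45, 48} ∉ τ ✗.
  V = {[46]}: π^{-1}(V) = {46} ∉ τ ✗.
  V = {[45=48], [46]}: π^{-1}(V) = {45, 46, 48} ∉ τ ✗.
  V = {[47=49]}: π^{-1}(V) = {47, 49} ∉ τ ✗.
  V = {[45=48], [47=49]}: π^{-1}(V) = {45, 47, 48, 49} ∈ τ ✓.
  V = {[46], [47=49]}: π^{-1}(V) = {46, 47, 49} ∉ τ ✗.
  V = {[45=48], [46], [47=49]}: π^{-1}(V) = {45, 46, 47, 48, 49} ∈ τ ✓.
Open sets in the quotient: τ_Q = {{}, {[45=48], [47=49]}, {[45=48], [46], [47=49]}} (3 elements).


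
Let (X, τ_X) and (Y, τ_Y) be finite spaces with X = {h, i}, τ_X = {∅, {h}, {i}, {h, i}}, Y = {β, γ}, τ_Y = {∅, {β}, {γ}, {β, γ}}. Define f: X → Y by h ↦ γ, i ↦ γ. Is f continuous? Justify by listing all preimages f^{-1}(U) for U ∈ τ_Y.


f IS continuous.

Compute f^{-1}(U) for each U ∈ τ_Y:
  U = ∅: f^{-1}(U) = ∅ ∈ τ_X ✓.
  U = {β}: f^{-1}(U) = ∅ ∈ τ_X ✓.
  U = {γ}: f^{-1}(U) = {h, i} ∈ τ_X ✓.
  U = {β, γ}: f^{-1}(U) = {h, i} ∈ τ_X ✓.
Every preimage lies in τ_X, so f IS continuous.


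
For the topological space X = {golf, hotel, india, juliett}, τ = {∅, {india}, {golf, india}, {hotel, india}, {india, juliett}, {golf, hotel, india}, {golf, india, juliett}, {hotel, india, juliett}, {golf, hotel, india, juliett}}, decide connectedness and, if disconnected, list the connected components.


(X, τ) is connected.

Find clopen sets (U ∈ τ with X ∖ U ∈ τ):
  U = ∅, X ∖ U = {golf, hotel, india, juliett} — both open, so U is clopen.
  U = {golf, hotel, india, juliett}, X ∖ U = ∅ — both open, so U is clopen.
Only trivial clopens (∅ and X) exist, so (X, τ) is connected.
Compute connected components by grouping points that agree on all clopens:
  component: {golf, hotel, india, juliett}


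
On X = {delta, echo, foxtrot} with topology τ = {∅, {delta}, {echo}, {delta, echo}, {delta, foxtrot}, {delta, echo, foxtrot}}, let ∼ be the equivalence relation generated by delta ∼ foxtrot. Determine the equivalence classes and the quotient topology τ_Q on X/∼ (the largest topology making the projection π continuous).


X/∼ = {[delta=foxtrot], [echo]}; |τ_Q| = 4.

Equivalence classes: [delta=foxtrot], [echo].
Quotient map π: X → X/∼ sends delta ↦ [delta=foxtrot], echo ↦ [echo], foxtrot ↦ [delta=foxtrot].
For each subset V ⊆ X/∼, compute π^{-1}(V) ⊆ X and check whether π^{-1}(V) ∈ τ. V is open in τ_Q iff π^{-1}(V) ∈ τ.
  V = {}: π^{-1}(V) = ∅ ∈ τ ✓.
  V = {[delta=foxtrot]}: π^{-1}(V) = {delta, foxtrot} ∈ τ ✓.
  V = {[echo]}: π^{-1}(V) = {echo} ∈ τ ✓.
  V = {[delta=foxtrot], [echo]}: π^{-1}(V) = {delta, echo, foxtrot} ∈ τ ✓.
Open sets in the quotient: τ_Q = {{}, {[delta=foxtrot]}, {[echo]}, {[delta=foxtrot], [echo]}} (4 elements).


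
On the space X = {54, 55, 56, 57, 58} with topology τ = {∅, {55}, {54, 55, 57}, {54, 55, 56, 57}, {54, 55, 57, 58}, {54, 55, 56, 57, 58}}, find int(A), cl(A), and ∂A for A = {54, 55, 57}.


int(A) = {54, 55, 57}, cl(A) = {54, 55, 56, 57, 58}, ∂A = {56, 58}.

Closed sets in (X, τ) are complements of opens:
  closed(X, τ) = {∅, {56}, {58}, {56, 58}, {54, 56, 57, 58}, {54, 55, 56, 57, 58}}.
int(A) = ⋃ {U ∈ τ : U ⊆ A}. Opens contained in A: ∅, {55}, {54, 55, 57}.
Taking the union of these: int(A) = {54, 55, 57}.
cl(A) = ⋂ {C closed : A ⊆ C}. Closed sets containing A: {54, 55, 56, 57, 58}.
Intersecting these: cl(A) = {54, 55, 56, 57, 58}.
∂A = cl(A) ∖ int(A) = {54, 55, 56, 57, 58} ∖ {54, 55, 57} = {56, 58}.


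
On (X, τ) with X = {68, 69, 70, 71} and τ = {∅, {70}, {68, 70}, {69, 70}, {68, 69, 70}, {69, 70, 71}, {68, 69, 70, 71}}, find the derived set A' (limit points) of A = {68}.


A' = ∅

For each x ∈ X, list the open sets U ∈ τ with x ∈ U, then check whether U ∩ (A ∖ {x}) ≠ ∅ for every such U.
  x = 68: open {68, 70} ∋ x has {68, 70} ∩ (A ∖ {68}) = ∅, so x is NOT a limit point.
  x = 69: open {69, 70} ∋ x has {69, 70} ∩ (A ∖ {69}) = ∅, so x is NOT a limit point.
  x = 70: open {70} ∋ x has {70} ∩ (A ∖ {70}) = ∅, so x is NOT a limit point.
  x = 71: open {69, 70, 71} ∋ x has {69, 70, 71} ∩ (A ∖ {71}) = ∅, so x is NOT a limit point.
Collecting: A' = ∅.


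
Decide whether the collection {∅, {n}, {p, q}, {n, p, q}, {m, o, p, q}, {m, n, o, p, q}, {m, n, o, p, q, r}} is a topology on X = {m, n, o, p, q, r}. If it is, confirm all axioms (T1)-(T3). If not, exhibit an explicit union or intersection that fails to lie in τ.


τ IS a topology on X.

Axiom (T1): ∅ ∈ τ? Yes; X ∈ τ? Yes.
Axiom (T2/T3): check pairwise unions and intersections of members of τ.
All pairwise intersections and unions checked — each lies in τ. Therefore τ satisfies (T1), (T2), (T3): it IS a topology on X.


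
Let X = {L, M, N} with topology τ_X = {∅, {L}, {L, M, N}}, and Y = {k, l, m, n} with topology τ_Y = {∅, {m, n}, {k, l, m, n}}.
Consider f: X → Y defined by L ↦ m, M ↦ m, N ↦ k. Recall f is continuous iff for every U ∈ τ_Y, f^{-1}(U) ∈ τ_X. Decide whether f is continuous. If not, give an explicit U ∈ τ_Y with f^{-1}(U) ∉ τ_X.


f is NOT continuous.

Compute f^{-1}(U) for each U ∈ τ_Y:
  U = ∅: f^{-1}(U) = ∅ ∈ τ_X ✓.
  U = {m, n}: f^{-1}(U) = {L, M} ∉ τ_X ✗.
  U = {k, l, m, n}: f^{-1}(U) = {L, M, N} ∈ τ_X ✓.
Found U = {m, n} with f^{-1}(U) = {L, M} not in τ_X. Therefore f is NOT continuous.


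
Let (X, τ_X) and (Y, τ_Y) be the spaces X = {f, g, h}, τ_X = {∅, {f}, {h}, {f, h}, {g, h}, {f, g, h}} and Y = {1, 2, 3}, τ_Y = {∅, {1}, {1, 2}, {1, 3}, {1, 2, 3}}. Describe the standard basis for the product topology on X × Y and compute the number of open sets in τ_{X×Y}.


Basis B = {∅ × ∅, {f} × {1}, {h} × {1}, {f} × {1, 2}, {f} × {1, 3}, {f, h} × {1}, {g, h} × {1}, {h} × {1, 2}, {h} × {1, 3}, {f} × {1, 2, 3}, {f, g, h} × {1}, {h} × {1, 2, 3}, {f, h} × {1, 2}, {f, h} × {1, 3}, {g, h} × {1, 2}, {g, h} × {1, 3}, {f, h} × {1, 2, 3}, {f, g, h} × {1, 2}, {f, g, h} × {1, 3}, {g, h} × {1, 2, 3}, {f, g, h} × {1, 2, 3}}; |τ_{X×Y}| = 70.

Enumerate products U × V with U ∈ τ_X, V ∈ τ_Y (deduplicated):
  ∅ × ∅ = {} (∅)
  {f} × {1} = {(f,1)}
  {h} × {1} = {(h,1)}
  {f} × {1, 2} = {(f,1), (f,2)}
  {f} × {1, 3} = {(f,1), (f,3)}
  {f, h} × {1} = {(f,1), (h,1)}
  {g, h} × {1} = {(g,1), (h,1)}
  {h} × {1, 2} = {(h,1), (h,2)}
  {h} × {1, 3} = {(h,1), (h,3)}
  {f} × {1, 2, 3} = {(f,1), (f,2), (f,3)}
  {f, g, h} × {1} = {(f,1), (g,1), (h,1)}
  {h} × {1, 2, 3} = {(h,1), (h,2), (h,3)}
  {f, h} × {1, 2} = {(f,1), (f,2), (h,1), (h,2)}
  {f, h} × {1, 3} = {(f,1), (f,3), (h,1), (h,3)}
  {g, h} × {1, 2} = {(g,1), (g,2), (h,1), (h,2)}
  {g, h} × {1, 3} = {(g,1), (g,3), (h,1), (h,3)}
  {f, h} × {1, 2, 3} = {(f,1), (f,2), (f,3), (h,1), (h,2), (h,3)}
  {f, g, h} × {1, 2} = {(f,1), (f,2), (g,1), (g,2), (h,1), (h,2)}
  {f, g, h} × {1, 3} = {(f,1), (f,3), (g,1), (g,3), (h,1), (h,3)}
  {g, h} × {1, 2, 3} = {(g,1), (g,2), (g,3), (h,1), (h,2), (h,3)}
  {f, g, h} × {1, 2, 3} = {(f,1), (f,2), (f,3), (g,1), (g,2), (g,3), (h,1), (h,2), (h,3)}
These 21 distinct sets form the basis B.
Close under arbitrary unions to get τ_{X×Y}; counting gives |τ_{X×Y}| = 70.


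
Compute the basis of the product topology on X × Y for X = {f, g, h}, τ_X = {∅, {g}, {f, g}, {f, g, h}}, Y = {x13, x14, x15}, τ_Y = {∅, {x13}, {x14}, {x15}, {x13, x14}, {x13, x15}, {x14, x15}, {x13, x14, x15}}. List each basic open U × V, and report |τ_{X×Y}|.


Basis B = {∅ × ∅, {g} × {x13}, {g} × {x14}, {g} × {x15}, {f, g} × {x13}, {f, g} × {x14}, {f, g} × {x15}, {g} × {x13, x14}, {g} × {x13, x15}, {g} × {x14, x15}, {f, g, h} × {x13}, {f, g, h} × {x14}, {f, g, h} × {x15}, {g} × {x13, x14, x15}, {f, g} × {x13, x14}, {f, g} × {x13, x15}, {f, g} × {x14, x15}, {f, g} × {x13, x14, x15}, {f, g, h} × {x13, x14}, {f, g, h} × {x13, x15}, {f, g, h} × {x14, x15}, {f, g, h} × {x13, x14, x15}}; |τ_{X×Y}| = 64.

Enumerate products U × V with U ∈ τ_X, V ∈ τ_Y (deduplicated):
  ∅ × ∅ = {} (∅)
  {g} × {x13} = {(g,x13)}
  {g} × {x14} = {(g,x14)}
  {g} × {x15} = {(g,x15)}
  {f, g} × {x13} = {(f,x13), (g,x13)}
  {f, g} × {x14} = {(f,x14), (g,x14)}
  {f, g} × {x15} = {(f,x15), (g,x15)}
  {g} × {x13, x14} = {(g,x13), (g,x14)}
  {g} × {x13, x15} = {(g,x13), (g,x15)}
  {g} × {x14, x15} = {(g,x14), (g,x15)}
  {f, g, h} × {x13} = {(f,x13), (g,x13), (h,x13)}
  {f, g, h} × {x14} = {(f,x14), (g,x14), (h,x14)}
  {f, g, h} × {x15} = {(f,x15), (g,x15), (h,x15)}
  {g} × {x13, x14, x15} = {(g,x13), (g,x14), (g,x15)}
  {f, g} × {x13, x14} = {(f,x13), (f,x14), (g,x13), (g,x14)}
  {f, g} × {x13, x15} = {(f,x13), (f,x15), (g,x13), (g,x15)}
  {f, g} × {x14, x15} = {(f,x14), (f,x15), (g,x14), (g,x15)}
  {f, g} × {x13, x14, x15} = {(f,x13), (f,x14), (f,x15), (g,x13), (g,x14), (g,x15)}
  {f, g, h} × {x13, x14} = {(f,x13), (f,x14), (g,x13), (g,x14), (h,x13), (h,x14)}
  {f, g, h} × {x13, x15} = {(f,x13), (f,x15), (g,x13), (g,x15), (h,x13), (h,x15)}
  {f, g, h} × {x14, x15} = {(f,x14), (f,x15), (g,x14), (g,x15), (h,x14), (h,x15)}
  {f, g, h} × {x13, x14, x15} = {(f,x13), (f,x14), (f,x15), (g,x13), (g,x14), (g,x15), (h,x13), (h,x14), (h,x15)}
These 22 distinct sets form the basis B.
Close under arbitrary unions to get τ_{X×Y}; counting gives |τ_{X×Y}| = 64.
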